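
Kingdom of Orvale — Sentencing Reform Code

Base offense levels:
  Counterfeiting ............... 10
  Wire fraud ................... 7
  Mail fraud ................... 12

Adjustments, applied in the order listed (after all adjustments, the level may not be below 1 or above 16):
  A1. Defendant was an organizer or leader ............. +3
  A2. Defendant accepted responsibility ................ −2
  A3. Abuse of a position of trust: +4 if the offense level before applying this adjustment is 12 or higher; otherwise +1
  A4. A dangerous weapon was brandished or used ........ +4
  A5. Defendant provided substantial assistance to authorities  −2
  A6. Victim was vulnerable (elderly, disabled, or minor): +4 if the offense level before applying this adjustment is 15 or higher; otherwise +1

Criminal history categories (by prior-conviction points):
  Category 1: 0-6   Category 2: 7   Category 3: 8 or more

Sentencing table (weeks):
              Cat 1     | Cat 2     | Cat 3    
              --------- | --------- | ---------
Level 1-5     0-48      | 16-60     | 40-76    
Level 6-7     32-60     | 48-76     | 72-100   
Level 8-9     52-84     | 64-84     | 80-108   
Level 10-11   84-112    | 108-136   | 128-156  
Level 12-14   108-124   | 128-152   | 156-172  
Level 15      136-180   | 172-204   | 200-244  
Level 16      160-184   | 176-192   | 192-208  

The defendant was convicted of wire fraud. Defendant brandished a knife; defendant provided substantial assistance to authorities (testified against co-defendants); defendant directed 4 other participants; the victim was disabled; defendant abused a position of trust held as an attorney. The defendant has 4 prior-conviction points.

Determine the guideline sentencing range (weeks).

108-124 weeks

Base offense level for wire fraud: 7.
A1 applies: 7 + 3 = 10.
A2 does not apply.
A3 applies (level before this adjustment is 10 < 12, so +1): 10 + 1 = 11.
A4 applies: 11 + 4 = 15.
A5 applies: 15 − 2 = 13.
A6 applies (level before this adjustment is 13 < 15, so +1): 13 + 1 = 14.
Final offense level: 14.
Criminal history: 4 prior points → Category 1 (0-6).
Level 14 falls in the 12-14 band.
Grid: Level 12-14 × Category 1 = 108-124 weeks.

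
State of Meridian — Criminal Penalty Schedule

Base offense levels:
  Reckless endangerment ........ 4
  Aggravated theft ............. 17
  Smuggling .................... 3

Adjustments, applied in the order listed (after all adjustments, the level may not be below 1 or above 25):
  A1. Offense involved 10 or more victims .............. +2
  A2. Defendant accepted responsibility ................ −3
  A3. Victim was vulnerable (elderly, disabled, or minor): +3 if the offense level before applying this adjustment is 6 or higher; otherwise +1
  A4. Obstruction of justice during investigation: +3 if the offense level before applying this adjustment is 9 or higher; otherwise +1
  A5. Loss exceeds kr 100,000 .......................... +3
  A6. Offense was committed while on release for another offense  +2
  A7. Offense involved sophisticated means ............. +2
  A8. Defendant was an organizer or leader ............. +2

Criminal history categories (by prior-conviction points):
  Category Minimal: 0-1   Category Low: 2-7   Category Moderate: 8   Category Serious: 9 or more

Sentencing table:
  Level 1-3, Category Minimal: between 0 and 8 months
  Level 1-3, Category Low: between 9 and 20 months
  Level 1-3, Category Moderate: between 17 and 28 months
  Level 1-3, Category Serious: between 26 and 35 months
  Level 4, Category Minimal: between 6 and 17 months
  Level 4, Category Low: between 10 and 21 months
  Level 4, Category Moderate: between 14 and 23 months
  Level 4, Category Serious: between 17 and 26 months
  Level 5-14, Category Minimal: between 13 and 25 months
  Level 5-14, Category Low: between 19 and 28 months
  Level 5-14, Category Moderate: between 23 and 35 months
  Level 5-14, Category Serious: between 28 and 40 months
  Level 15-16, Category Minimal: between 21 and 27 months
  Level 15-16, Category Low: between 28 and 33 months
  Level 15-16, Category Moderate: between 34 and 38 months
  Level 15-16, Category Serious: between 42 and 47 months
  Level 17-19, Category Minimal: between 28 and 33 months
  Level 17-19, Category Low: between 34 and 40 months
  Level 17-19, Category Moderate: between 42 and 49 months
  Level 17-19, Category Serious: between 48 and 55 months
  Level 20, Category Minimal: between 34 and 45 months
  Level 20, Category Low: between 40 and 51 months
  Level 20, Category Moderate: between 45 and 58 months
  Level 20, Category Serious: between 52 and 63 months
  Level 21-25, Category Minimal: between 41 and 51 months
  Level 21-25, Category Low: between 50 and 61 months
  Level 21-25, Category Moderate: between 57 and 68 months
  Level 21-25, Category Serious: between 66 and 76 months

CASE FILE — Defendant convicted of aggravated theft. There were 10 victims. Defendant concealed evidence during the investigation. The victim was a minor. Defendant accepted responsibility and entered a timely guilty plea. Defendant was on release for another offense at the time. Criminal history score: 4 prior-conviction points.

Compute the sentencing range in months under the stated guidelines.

Base offense level for aggravated theft: 17.
A1 applies: 17 + 2 = 19.
A2 applies: 19 − 3 = 16.
A3 applies (level before this adjustment is 16 ≥ 6, so +3): 16 + 3 = 19.
A4 applies (level before this adjustment is 19 ≥ 9, so +3): 19 + 3 = 22.
A5 does not apply.
A6 applies: 22 + 2 = 24.
Final offense level: 24.
Criminal history: 4 prior points → Category Low (2-7).
Level 24 falls in the 21-25 band.
Grid: Level 21-25 × Category Low = 50-61 months.

50-61 months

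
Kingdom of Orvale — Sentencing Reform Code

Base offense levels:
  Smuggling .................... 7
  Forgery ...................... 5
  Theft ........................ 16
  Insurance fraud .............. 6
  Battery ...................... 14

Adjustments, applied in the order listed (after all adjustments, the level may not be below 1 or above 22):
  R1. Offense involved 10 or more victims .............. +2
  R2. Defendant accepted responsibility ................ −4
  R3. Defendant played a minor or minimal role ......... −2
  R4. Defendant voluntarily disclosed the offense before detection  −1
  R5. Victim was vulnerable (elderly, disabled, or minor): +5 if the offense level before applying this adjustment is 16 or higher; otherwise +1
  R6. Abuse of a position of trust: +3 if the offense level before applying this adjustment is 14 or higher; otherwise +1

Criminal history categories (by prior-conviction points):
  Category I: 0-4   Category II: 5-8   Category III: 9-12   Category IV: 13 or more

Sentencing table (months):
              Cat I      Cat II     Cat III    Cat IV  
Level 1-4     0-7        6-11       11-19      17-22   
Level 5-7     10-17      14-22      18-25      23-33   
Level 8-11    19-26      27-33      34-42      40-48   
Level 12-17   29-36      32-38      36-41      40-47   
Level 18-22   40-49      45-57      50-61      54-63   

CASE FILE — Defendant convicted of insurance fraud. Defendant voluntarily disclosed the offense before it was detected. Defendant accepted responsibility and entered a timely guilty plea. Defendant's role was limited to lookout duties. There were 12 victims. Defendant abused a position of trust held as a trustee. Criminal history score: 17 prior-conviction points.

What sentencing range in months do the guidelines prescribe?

Base offense level for insurance fraud: 6.
R1 applies: 6 + 2 = 8.
R2 applies: 8 − 4 = 4.
R3 applies: 4 − 2 = 2.
R4 applies: 2 − 1 = 1.
R5 does not apply.
R6 applies (level before this adjustment is 1 < 14, so +1): 1 + 1 = 2.
Final offense level: 2.
Criminal history: 17 prior points → Category IV (13+).
Level 2 falls in the 1-4 band.
Grid: Level 1-4 × Category IV = 17-22 months.

17-22 months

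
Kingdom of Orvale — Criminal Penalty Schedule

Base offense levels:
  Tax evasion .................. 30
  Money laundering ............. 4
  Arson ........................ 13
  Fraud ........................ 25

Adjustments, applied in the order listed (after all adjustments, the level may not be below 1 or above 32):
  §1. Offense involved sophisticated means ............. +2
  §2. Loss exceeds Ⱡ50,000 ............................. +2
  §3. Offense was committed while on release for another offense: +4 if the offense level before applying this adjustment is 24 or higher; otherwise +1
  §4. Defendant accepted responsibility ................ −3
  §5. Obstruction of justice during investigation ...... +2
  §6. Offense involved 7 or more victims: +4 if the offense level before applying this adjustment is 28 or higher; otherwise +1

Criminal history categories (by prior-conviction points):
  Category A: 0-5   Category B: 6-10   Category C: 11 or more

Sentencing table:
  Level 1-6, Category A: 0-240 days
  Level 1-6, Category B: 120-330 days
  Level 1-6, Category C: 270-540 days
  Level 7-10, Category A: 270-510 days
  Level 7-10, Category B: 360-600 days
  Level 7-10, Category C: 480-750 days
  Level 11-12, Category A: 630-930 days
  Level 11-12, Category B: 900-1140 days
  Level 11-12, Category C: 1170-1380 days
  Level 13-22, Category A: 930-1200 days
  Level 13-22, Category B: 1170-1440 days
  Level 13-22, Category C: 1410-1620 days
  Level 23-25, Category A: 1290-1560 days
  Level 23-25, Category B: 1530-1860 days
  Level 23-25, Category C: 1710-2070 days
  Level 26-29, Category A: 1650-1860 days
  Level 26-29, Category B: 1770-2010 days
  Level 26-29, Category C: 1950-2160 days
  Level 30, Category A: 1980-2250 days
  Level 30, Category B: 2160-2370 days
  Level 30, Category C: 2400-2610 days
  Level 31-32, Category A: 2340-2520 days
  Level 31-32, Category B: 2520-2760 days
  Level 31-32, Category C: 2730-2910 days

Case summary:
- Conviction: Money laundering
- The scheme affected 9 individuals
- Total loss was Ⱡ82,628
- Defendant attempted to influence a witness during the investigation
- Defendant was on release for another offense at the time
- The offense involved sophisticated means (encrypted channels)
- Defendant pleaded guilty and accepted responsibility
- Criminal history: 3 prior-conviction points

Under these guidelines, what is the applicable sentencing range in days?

270-510 days

Base offense level for money laundering: 4.
§1 applies: 4 + 2 = 6.
§2 applies: 6 + 2 = 8.
§3 applies (level before this adjustment is 8 < 24, so +1): 8 + 1 = 9.
§4 applies: 9 − 3 = 6.
§5 applies: 6 + 2 = 8.
§6 applies (level before this adjustment is 8 < 28, so +1): 8 + 1 = 9.
Final offense level: 9.
Criminal history: 3 prior points → Category A (0-5).
Level 9 falls in the 7-10 band.
Grid: Level 7-10 × Category A = 270-510 days.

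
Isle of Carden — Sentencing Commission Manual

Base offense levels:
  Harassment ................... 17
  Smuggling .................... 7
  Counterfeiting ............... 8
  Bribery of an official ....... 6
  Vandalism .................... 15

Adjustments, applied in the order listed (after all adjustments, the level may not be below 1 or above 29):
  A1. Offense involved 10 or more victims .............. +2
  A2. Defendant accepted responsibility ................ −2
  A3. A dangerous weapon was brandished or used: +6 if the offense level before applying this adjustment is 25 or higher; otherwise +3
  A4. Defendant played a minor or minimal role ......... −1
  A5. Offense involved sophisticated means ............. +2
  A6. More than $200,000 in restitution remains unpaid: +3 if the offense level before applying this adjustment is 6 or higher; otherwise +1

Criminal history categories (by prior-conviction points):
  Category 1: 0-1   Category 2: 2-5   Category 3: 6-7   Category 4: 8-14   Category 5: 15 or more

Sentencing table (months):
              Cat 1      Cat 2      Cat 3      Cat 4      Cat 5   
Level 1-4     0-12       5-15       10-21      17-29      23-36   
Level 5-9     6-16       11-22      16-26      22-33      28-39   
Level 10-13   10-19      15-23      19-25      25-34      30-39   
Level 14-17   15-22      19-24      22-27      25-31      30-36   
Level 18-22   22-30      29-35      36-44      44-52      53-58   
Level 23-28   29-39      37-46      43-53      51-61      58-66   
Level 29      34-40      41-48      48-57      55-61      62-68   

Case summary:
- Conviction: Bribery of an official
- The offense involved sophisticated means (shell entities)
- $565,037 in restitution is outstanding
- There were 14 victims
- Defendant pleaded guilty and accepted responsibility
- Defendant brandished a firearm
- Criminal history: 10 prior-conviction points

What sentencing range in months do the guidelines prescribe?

Base offense level for bribery of an official: 6.
A1 applies: 6 + 2 = 8.
A2 applies: 8 − 2 = 6.
A3 applies (level before this adjustment is 6 < 25, so +3): 6 + 3 = 9.
A5 applies: 9 + 2 = 11.
A6 applies (level before this adjustment is 11 ≥ 6, so +3): 11 + 3 = 14.
Final offense level: 14.
Criminal history: 10 prior points → Category 4 (8-14).
Level 14 falls in the 14-17 band.
Grid: Level 14-17 × Category 4 = 25-31 months.

25-31 months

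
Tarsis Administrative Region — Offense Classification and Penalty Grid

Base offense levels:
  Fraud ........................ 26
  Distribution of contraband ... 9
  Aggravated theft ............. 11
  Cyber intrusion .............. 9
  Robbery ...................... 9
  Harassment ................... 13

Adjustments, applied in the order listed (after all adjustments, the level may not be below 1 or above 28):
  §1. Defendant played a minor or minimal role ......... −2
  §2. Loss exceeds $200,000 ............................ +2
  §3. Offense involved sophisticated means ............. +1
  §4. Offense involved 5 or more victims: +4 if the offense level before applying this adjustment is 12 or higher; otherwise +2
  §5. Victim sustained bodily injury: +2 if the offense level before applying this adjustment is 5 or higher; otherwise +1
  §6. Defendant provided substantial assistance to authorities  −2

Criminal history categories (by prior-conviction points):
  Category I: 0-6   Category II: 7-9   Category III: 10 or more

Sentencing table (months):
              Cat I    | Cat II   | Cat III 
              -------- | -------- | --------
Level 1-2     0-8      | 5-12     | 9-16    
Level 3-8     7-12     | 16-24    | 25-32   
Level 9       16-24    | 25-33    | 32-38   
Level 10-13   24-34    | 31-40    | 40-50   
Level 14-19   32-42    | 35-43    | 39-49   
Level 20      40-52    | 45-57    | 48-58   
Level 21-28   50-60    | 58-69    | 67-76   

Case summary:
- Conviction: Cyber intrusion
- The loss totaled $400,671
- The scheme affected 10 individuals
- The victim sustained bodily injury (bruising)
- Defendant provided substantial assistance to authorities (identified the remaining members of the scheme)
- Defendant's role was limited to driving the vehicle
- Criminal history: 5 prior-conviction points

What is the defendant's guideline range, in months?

Base offense level for cyber intrusion: 9.
§1 applies: 9 − 2 = 7.
§2 applies: 7 + 2 = 9.
§4 applies (level before this adjustment is 9 < 12, so +2): 9 + 2 = 11.
§5 applies (level before this adjustment is 11 ≥ 5, so +2): 11 + 2 = 13.
§6 applies: 13 − 2 = 11.
Final offense level: 11.
Criminal history: 5 prior points → Category I (0-6).
Level 11 falls in the 10-13 band.
Grid: Level 10-13 × Category I = 24-34 months.

24-34 months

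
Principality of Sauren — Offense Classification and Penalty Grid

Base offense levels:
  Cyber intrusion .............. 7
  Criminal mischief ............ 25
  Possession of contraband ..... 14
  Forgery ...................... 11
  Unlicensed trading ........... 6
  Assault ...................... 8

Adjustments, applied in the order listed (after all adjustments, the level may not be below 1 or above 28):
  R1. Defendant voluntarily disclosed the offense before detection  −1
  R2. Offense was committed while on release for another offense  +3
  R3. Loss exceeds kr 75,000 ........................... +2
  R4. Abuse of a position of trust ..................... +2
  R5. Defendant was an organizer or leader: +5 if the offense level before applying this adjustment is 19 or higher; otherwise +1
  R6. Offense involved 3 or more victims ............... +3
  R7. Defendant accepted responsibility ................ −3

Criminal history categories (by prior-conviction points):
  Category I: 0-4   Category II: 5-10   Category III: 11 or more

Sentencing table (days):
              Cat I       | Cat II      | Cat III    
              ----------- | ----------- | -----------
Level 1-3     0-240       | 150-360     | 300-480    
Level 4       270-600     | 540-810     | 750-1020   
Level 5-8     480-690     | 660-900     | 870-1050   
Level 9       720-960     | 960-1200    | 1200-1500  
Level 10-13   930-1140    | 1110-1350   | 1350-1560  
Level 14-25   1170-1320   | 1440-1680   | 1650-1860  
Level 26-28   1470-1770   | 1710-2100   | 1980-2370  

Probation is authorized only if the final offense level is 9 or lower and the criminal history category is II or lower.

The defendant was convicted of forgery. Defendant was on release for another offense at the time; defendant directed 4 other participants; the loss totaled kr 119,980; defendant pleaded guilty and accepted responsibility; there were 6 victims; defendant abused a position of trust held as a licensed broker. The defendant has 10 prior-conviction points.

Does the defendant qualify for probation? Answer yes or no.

No

Base offense level for forgery: 11.
R1 does not apply.
R2 applies: 11 + 3 = 14.
R3 applies: 14 + 2 = 16.
R4 applies: 16 + 2 = 18.
R5 applies (level before this adjustment is 18 < 19, so +1): 18 + 1 = 19.
R6 applies: 19 + 3 = 22.
R7 applies: 22 − 3 = 19.
Final offense level: 19.
Criminal history: 10 prior points → Category II (5-10).
Level 19 falls in the 14-25 band.
Grid: Level 14-25 × Category II = 1440-1680 days.
Probation check: level 19 > 9 and category II ≤ II → not eligible.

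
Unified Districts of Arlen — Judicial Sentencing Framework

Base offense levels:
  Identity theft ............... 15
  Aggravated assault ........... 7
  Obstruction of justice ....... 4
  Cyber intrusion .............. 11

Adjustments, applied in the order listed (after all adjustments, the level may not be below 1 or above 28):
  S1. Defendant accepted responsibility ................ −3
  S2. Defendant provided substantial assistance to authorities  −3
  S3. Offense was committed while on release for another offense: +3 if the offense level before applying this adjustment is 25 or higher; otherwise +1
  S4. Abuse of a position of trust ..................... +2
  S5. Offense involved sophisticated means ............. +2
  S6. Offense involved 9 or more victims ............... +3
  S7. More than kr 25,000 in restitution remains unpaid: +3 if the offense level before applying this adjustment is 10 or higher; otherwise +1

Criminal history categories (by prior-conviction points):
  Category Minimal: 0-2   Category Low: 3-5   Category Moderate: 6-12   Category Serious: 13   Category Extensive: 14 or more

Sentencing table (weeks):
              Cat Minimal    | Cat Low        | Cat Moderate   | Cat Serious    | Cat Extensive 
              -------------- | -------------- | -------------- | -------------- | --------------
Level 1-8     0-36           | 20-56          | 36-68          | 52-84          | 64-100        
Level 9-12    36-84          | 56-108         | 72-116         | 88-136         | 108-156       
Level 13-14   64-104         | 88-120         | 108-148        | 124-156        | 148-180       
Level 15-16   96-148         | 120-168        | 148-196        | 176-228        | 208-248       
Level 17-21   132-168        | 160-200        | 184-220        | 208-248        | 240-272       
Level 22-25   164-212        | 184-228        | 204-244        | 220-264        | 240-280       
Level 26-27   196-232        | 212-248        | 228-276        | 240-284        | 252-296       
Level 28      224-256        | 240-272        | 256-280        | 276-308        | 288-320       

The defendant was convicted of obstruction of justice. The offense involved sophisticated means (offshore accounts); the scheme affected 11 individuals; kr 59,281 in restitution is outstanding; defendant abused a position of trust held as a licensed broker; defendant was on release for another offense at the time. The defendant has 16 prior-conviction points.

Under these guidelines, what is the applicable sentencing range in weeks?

208-248 weeks

Base offense level for obstruction of justice: 4.
S1 does not apply.
S2 does not apply.
S3 applies (level before this adjustment is 4 < 25, so +1): 4 + 1 = 5.
S4 applies: 5 + 2 = 7.
S5 applies: 7 + 2 = 9.
S6 applies: 9 + 3 = 12.
S7 applies (level before this adjustment is 12 ≥ 10, so +3): 12 + 3 = 15.
Final offense level: 15.
Criminal history: 16 prior points → Category Extensive (14+).
Level 15 falls in the 15-16 band.
Grid: Level 15-16 × Category Extensive = 208-248 weeks.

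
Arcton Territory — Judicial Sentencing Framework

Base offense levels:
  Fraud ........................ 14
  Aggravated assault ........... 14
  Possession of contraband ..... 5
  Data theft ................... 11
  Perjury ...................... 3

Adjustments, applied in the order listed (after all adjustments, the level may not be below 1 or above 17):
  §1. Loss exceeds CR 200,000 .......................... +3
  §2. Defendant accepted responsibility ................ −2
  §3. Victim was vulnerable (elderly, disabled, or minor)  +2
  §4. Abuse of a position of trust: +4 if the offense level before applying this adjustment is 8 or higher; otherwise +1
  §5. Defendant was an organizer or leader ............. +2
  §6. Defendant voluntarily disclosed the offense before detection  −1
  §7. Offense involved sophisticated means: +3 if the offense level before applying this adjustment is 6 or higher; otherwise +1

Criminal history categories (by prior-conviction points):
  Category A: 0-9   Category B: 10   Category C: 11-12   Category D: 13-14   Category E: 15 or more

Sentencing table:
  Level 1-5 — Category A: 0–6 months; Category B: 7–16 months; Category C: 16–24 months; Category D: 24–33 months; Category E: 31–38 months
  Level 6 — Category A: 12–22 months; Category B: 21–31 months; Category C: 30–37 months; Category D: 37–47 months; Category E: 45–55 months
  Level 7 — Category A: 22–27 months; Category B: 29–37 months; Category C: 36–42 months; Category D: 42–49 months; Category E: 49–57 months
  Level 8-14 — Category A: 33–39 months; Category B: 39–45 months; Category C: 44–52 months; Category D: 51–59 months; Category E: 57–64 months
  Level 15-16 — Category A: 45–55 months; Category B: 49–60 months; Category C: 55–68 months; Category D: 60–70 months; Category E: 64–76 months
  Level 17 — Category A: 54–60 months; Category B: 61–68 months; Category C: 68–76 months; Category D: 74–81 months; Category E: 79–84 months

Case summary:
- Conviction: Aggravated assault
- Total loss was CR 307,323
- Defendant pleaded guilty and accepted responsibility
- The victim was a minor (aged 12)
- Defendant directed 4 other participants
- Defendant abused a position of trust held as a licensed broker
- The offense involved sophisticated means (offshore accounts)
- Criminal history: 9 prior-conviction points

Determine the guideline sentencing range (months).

Base offense level for aggravated assault: 14.
§1 applies: 14 + 3 = 17.
§2 applies: 17 − 2 = 15.
§3 applies: 15 + 2 = 17.
§4 applies (level before this adjustment is 17 ≥ 8, so +4): 17 + 4 = 21.
§5 applies: 21 + 2 = 23.
§6 does not apply.
§7 applies (level before this adjustment is 23 ≥ 6, so +3): 23 + 3 = 26.
Level 26 exceeds the maximum of 17; capped at 17.
Final offense level: 17.
Criminal history: 9 prior points → Category A (0-9).
Level 17 falls in the 17 band.
Grid: Level 17 × Category A = 54-60 months.

54-60 months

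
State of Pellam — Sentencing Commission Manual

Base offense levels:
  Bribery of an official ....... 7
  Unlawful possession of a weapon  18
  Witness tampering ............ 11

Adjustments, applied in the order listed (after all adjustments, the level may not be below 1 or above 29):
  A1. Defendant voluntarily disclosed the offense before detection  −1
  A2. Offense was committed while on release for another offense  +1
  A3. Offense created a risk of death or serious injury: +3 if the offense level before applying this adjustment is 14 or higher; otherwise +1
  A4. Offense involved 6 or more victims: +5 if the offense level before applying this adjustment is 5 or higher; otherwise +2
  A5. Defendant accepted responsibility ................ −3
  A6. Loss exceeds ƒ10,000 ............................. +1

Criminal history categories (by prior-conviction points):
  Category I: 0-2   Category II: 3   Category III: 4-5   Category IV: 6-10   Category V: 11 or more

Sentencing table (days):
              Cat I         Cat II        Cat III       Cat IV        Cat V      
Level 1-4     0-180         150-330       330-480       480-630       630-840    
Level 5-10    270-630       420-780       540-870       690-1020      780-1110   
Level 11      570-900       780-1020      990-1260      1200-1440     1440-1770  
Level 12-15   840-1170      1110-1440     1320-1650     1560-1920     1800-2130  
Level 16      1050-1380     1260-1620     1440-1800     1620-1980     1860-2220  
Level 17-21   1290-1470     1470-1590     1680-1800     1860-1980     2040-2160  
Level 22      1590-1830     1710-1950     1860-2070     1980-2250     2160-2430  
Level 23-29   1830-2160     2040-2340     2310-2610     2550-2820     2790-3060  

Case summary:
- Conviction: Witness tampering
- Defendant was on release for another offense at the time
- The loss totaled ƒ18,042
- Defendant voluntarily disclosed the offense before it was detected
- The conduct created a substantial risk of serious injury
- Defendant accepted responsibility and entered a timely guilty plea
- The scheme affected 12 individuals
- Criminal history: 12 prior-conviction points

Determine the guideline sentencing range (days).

1800-2130 days

Base offense level for witness tampering: 11.
A1 applies: 11 − 1 = 10.
A2 applies: 10 + 1 = 11.
A3 applies (level before this adjustment is 11 < 14, so +1): 11 + 1 = 12.
A4 applies (level before this adjustment is 12 ≥ 5, so +5): 12 + 5 = 17.
A5 applies: 17 − 3 = 14.
A6 applies: 14 + 1 = 15.
Final offense level: 15.
Criminal history: 12 prior points → Category V (11+).
Level 15 falls in the 12-15 band.
Grid: Level 12-15 × Category V = 1800-2130 days.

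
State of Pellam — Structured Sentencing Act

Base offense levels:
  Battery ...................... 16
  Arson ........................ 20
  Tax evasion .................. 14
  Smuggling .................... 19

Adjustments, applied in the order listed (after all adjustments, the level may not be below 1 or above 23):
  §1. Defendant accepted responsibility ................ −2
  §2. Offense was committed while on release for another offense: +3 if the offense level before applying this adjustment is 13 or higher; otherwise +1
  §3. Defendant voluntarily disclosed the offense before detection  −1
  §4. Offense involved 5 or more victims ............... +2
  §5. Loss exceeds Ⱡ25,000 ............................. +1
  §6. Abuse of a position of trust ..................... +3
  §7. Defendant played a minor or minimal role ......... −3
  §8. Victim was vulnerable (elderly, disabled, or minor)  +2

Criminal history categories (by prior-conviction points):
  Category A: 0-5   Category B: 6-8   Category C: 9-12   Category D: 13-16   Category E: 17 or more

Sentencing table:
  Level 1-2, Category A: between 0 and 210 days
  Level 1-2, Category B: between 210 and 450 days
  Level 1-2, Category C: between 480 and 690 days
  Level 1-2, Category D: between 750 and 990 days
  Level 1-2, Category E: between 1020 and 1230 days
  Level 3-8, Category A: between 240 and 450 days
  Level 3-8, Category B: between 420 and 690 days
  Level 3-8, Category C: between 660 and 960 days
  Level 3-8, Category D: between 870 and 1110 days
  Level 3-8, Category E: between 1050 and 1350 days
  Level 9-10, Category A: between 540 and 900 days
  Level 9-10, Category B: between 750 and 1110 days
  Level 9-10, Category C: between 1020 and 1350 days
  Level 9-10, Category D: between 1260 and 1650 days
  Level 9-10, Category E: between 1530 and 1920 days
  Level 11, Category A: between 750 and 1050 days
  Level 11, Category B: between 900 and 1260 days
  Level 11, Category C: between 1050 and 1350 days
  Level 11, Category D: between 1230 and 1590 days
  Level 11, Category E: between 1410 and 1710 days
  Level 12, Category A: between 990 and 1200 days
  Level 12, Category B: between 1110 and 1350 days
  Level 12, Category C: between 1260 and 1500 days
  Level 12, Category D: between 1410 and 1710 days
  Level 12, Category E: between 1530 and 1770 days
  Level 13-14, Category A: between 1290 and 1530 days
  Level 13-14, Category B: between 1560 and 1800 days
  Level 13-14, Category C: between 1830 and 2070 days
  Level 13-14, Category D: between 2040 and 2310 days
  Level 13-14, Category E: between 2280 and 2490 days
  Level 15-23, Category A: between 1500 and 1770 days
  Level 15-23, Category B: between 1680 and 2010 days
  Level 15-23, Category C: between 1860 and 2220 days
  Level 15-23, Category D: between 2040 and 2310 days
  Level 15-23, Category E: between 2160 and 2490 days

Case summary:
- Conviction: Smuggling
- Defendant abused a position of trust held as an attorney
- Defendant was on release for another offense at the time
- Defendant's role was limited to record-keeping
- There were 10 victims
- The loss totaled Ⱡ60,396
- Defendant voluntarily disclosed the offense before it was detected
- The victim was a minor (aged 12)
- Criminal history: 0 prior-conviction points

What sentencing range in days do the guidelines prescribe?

Base offense level for smuggling: 19.
§1 does not apply.
§2 applies (level before this adjustment is 19 ≥ 13, so +3): 19 + 3 = 22.
§3 applies: 22 − 1 = 21.
§4 applies: 21 + 2 = 23.
§5 applies: 23 + 1 = 24.
§6 applies: 24 + 3 = 27.
§7 applies: 27 − 3 = 24.
§8 applies: 24 + 2 = 26.
Level 26 exceeds the maximum of 23; capped at 23.
Final offense level: 23.
Criminal history: 0 prior points → Category A (0-5).
Level 23 falls in the 15-23 band.
Grid: Level 15-23 × Category A = 1500-1770 days.

1500-1770 days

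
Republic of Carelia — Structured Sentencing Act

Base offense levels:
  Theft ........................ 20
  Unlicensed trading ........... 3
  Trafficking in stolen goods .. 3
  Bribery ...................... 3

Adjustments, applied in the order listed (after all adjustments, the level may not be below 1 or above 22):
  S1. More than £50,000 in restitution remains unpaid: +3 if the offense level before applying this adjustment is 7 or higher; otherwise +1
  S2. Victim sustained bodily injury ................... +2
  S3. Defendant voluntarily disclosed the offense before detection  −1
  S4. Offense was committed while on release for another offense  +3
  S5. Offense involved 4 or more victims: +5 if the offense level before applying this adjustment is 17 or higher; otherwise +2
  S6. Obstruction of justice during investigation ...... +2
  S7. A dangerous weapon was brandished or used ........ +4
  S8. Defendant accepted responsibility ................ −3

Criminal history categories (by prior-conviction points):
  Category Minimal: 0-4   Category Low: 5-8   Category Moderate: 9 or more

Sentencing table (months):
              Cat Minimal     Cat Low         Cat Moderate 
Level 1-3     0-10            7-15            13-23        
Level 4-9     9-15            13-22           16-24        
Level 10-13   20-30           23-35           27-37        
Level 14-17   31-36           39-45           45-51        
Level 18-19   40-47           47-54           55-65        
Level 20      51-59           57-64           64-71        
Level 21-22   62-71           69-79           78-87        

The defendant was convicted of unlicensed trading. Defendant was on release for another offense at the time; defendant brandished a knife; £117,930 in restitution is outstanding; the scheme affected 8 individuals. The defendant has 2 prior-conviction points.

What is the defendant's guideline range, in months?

Base offense level for unlicensed trading: 3.
S1 applies (level before this adjustment is 3 < 7, so +1): 3 + 1 = 4.
S2 does not apply.
S3 does not apply.
S4 applies: 4 + 3 = 7.
S5 applies (level before this adjustment is 7 < 17, so +2): 7 + 2 = 9.
S6 does not apply.
S7 applies: 9 + 4 = 13.
S8 does not apply.
Final offense level: 13.
Criminal history: 2 prior points → Category Minimal (0-4).
Level 13 falls in the 10-13 band.
Grid: Level 10-13 × Category Minimal = 20-30 months.

20-30 months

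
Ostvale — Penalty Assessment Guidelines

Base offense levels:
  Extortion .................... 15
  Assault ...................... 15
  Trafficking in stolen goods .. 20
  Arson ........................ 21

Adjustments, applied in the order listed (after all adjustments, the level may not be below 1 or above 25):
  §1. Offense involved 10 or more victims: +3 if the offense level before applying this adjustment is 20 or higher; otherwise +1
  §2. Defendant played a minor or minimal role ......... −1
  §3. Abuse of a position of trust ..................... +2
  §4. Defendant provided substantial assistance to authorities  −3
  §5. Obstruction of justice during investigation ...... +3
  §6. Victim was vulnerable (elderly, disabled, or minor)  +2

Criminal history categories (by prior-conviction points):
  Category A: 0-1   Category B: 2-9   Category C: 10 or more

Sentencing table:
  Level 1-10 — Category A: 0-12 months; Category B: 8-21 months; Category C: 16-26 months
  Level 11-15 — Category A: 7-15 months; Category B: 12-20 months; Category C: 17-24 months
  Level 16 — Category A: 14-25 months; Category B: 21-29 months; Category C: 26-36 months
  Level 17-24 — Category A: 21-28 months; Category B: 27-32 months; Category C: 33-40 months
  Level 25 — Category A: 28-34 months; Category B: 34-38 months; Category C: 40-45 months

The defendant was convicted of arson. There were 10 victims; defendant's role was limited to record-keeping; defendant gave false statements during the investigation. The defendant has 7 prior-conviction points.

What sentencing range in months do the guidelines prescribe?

34-38 months

Base offense level for arson: 21.
§1 applies (level before this adjustment is 21 ≥ 20, so +3): 21 + 3 = 24.
§2 applies: 24 − 1 = 23.
§5 applies: 23 + 3 = 26.
§6 does not apply.
Level 26 exceeds the maximum of 25; capped at 25.
Final offense level: 25.
Criminal history: 7 prior points → Category B (2-9).
Level 25 falls in the 25 band.
Grid: Level 25 × Category B = 34-38 months.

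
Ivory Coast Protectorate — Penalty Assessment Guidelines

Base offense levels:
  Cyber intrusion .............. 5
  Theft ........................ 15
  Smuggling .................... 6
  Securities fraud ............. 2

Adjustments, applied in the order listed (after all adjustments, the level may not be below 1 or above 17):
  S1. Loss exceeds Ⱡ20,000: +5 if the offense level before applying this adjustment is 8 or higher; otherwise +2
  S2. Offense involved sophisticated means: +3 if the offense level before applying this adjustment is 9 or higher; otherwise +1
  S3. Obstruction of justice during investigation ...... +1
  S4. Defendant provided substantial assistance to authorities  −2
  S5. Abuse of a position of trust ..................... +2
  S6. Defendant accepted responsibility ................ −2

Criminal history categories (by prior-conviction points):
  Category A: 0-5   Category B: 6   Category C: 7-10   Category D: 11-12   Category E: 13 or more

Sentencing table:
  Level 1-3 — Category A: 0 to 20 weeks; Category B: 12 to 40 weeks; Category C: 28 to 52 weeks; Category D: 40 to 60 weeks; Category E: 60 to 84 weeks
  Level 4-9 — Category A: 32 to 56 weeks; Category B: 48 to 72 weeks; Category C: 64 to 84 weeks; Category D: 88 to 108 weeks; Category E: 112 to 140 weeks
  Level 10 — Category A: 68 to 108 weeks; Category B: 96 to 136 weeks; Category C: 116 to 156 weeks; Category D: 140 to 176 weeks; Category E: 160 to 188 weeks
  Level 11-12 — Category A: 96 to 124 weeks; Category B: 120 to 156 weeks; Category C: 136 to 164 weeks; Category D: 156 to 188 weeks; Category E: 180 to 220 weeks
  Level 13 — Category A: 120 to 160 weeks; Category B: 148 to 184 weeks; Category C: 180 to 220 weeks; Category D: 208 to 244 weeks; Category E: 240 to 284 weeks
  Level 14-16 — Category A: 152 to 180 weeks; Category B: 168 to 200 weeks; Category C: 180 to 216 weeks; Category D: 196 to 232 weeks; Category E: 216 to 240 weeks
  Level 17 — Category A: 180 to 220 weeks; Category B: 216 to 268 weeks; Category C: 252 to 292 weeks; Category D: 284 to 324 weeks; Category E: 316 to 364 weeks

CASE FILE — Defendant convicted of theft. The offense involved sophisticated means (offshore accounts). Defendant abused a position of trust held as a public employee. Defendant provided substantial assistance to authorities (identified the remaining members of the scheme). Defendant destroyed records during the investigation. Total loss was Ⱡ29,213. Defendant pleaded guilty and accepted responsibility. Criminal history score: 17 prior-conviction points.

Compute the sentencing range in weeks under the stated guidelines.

Base offense level for theft: 15.
S1 applies (level before this adjustment is 15 ≥ 8, so +5): 15 + 5 = 20.
S2 applies (level before this adjustment is 20 ≥ 9, so +3): 20 + 3 = 23.
S3 applies: 23 + 1 = 24.
S4 applies: 24 − 2 = 22.
S5 applies: 22 + 2 = 24.
S6 applies: 24 − 2 = 22.
Level 22 exceeds the maximum of 17; capped at 17.
Final offense level: 17.
Criminal history: 17 prior points → Category E (13+).
Level 17 falls in the 17 band.
Grid: Level 17 × Category E = 316-364 weeks.

316-364 weeks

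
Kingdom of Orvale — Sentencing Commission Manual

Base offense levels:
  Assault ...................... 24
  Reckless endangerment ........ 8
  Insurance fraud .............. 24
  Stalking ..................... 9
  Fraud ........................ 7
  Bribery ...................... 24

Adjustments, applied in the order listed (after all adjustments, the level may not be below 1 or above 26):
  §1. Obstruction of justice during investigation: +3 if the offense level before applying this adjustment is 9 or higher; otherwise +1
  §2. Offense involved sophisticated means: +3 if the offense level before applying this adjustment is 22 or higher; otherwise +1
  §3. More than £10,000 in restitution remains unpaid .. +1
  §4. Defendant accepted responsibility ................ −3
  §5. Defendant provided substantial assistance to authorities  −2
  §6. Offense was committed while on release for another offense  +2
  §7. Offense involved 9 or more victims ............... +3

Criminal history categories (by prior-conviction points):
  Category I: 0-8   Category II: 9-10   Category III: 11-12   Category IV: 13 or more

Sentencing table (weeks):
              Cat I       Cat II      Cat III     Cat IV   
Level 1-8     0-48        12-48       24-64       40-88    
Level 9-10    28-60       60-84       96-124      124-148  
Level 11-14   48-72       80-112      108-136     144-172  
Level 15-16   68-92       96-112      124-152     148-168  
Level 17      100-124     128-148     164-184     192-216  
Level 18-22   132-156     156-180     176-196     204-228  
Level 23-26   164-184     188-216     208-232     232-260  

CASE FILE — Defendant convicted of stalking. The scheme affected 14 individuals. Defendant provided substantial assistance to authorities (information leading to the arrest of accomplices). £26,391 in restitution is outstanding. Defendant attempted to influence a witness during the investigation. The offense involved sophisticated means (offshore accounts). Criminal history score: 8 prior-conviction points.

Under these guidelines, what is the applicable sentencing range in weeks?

Base offense level for stalking: 9.
§1 applies (level before this adjustment is 9 ≥ 9, so +3): 9 + 3 = 12.
§2 applies (level before this adjustment is 12 < 22, so +1): 12 + 1 = 13.
§3 applies: 13 + 1 = 14.
§5 applies: 14 − 2 = 12.
§6 does not apply.
§7 applies: 12 + 3 = 15.
Final offense level: 15.
Criminal history: 8 prior points → Category I (0-8).
Level 15 falls in the 15-16 band.
Grid: Level 15-16 × Category I = 68-92 weeks.

68-92 weeks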